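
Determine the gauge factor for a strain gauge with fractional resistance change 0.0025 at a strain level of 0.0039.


GF = (dR/R) / epsilon
= 0.0025 / 0.0039
= 0.6410

0.6410


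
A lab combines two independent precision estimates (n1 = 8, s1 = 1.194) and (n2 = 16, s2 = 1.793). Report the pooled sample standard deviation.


s_p = sqrt(((n1-1)*s1^2 + (n2-1)*s2^2) / (n1+n2-2))
numerator = (8-1)*1.194^2 + (16-1)*1.793^2 = 9.979452 + 48.222735 = 58.202187
denominator = 8 + 16 - 2 = 22
s_p^2 = 58.202187 / 22 = 2.645554
s_p = sqrt(2.645554) = 1.6265

1.6265


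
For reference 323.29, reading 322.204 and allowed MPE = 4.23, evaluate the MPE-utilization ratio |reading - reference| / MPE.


e = indication - reference = 322.204 - 323.29 = -1.0860
|e| = 1.0860
ratio = |e| / MPE = 1.0860 / 4.23
ratio = 0.2567

0.2567


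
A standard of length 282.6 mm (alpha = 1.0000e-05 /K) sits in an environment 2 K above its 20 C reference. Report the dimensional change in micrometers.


dL = L * alpha * dT
= 282.6 * 1.0000e-05 * 2
= 0.0056520 mm
dL_um = 0.0056520 * 1000 = 5.6520 um

5.6520


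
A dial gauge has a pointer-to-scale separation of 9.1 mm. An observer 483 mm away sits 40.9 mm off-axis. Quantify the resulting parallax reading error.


error = h * offset / d
= 9.1 * 40.9 / 483
= 0.7706

0.7706


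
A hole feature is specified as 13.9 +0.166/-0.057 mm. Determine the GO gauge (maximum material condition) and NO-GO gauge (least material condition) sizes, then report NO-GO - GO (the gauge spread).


GO = nominal - lower_tol (smallest hole = maximum material condition)
GO = 13.9 - 0.057 = 13.843
NO-GO = nominal + upper_tol (largest hole = least material condition)
NO-GO = 13.9 + 0.166 = 14.066
spread = NO-GO - GO = 14.066 - 13.843 = 0.2230

0.2230


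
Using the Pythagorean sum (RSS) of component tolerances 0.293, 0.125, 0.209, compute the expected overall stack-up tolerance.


RSS = sqrt(0.293^2 + 0.125^2 + 0.209^2)
= sqrt(0.145155)
= 0.3810

0.3810


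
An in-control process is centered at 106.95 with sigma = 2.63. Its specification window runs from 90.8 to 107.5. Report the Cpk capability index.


Cpu = (USL - mean) / (3*sigma) = (107.5 - 106.95) / (3*2.63) = 0.0697
Cpl = (mean - LSL) / (3*sigma) = (106.95 - 90.8) / (3*2.63) = 2.0469
Cpk = min(Cpu, Cpl) = 0.0697

0.0697


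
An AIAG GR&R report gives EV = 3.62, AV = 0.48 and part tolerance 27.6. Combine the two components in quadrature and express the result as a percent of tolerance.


GRR = sqrt(EV^2 + AV^2) = sqrt(3.62^2 + 0.48^2) = 3.6516845
%GRR = GRR / tol * 100 = 3.6516845 / 27.6 * 100
%GRR = 13.2307

13.2307


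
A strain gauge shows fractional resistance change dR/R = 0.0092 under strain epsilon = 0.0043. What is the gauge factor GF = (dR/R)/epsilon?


GF = (dR/R) / epsilon
= 0.0092 / 0.0043
= 2.1395

2.1395


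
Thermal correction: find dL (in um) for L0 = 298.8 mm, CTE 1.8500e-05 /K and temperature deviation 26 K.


dL = L * alpha * dT
= 298.8 * 1.8500e-05 * 26
= 0.1437228 mm
dL_um = 0.1437228 * 1000 = 143.7228 um

143.7228


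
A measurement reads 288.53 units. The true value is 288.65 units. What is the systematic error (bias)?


Systematic error = measured - true
= 288.53 - 288.65
= -0.1200

-0.1200


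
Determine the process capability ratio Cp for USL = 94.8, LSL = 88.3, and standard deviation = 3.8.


Cp = (USL - LSL) / (6 * sigma)
= (94.8 - 88.3) / (6 * 3.8)
= 6.5000 / 22.8000
= 0.2851

0.2851


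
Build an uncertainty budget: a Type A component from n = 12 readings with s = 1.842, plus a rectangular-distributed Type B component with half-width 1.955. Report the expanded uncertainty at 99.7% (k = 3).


u_A = s / sqrt(n) = 1.842 / sqrt(12) = 0.5317396
u_B = half_width / sqrt(3) = 1.955 / sqrt(3) = 1.1287198
uc = sqrt(u_A^2 + u_B^2) = sqrt(0.5317396^2 + 1.1287198^2) = 1.2477
U = k * uc = 3 * 1.2477
U = 3.7431

3.7431


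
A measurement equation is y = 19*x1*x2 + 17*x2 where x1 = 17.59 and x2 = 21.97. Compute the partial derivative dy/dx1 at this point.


y = 19*x1*x2 + 17*x2
dy/dx1 = 19*x2
Evaluate at x2 = 21.97: c1 = 19 * 21.97
c1 = 417.4300

417.4300


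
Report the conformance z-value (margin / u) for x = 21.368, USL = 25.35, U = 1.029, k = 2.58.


u = U / k = 1.029 / 2.58 = 0.39883721
margin = |USL - x| = |25.35 - 21.368| = 3.982
z = margin / u = 3.982 / 0.39883721
z = 9.9840

9.9840


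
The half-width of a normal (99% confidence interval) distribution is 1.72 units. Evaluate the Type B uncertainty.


u_B = half_width / 2.576
u_B = 1.72 / 2.576
u_B = 0.6677

0.6677


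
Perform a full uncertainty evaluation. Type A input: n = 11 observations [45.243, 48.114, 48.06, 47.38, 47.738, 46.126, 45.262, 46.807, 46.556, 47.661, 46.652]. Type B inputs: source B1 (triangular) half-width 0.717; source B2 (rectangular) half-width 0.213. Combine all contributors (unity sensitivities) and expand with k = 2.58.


mean = (45.243 + 48.114 + 48.06 + 47.38 + 47.738 + 46.126 + 45.262 + 46.807 + 46.556 + 47.661 + 46.652) / 11 = 46.87263636
s = sqrt(sum((x - mean)^2)/(n-1)) = 1.0266052
u_A = s / sqrt(n) = 1.0266052 / sqrt(11) = 0.30953311
u_B1 = 0.717 / sqrt(6) = 0.29271402
u_B2 = 0.213 / sqrt(3) = 0.12297561
uc = sqrt(0.30953311^2 + 0.29271402^2 + 0.12297561^2) = 0.44341318
U = k * uc = 2.58 * 0.44341318
U = 1.1440

1.1440


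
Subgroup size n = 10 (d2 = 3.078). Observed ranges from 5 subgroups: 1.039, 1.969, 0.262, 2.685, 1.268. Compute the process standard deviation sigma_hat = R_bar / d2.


R_bar = (1.039 + 1.969 + 0.262 + 2.685 + 1.268) / 5
R_bar = 7.223 / 5 = 1.4446
sigma_hat = R_bar / d2 = 1.4446 / 3.078 = 0.4693

0.4693


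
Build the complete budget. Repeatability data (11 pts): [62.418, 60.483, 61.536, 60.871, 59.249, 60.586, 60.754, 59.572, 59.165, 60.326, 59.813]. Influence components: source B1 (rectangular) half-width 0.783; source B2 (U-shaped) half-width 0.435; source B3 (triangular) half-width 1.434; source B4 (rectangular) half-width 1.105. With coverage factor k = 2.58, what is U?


mean = (62.418 + 60.483 + 61.536 + 60.871 + 59.249 + 60.586 + 60.754 + 59.572 + 59.165 + 60.326 + 59.813) / 11 = 60.43390909
s = sqrt(sum((x - mean)^2)/(n-1)) = 0.98104378
u_A = s / sqrt(n) = 0.98104378 / sqrt(11) = 0.29579583
u_B1 = 0.783 / sqrt(3) = 0.45206526
u_B2 = 0.435 / sqrt(2) = 0.30759145
u_B3 = 1.434 / sqrt(6) = 0.58542805
u_B4 = 1.105 / sqrt(3) = 0.63797205
uc = sqrt(0.29579583^2 + 0.45206526^2 + 0.30759145^2 + 0.58542805^2 + 0.63797205^2) = 1.0659292
U = k * uc = 2.58 * 1.0659292
U = 2.7501

2.7501


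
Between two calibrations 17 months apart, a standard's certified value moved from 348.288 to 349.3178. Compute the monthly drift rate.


rate = (v2 - v1) / months
= (349.3178 - 348.288) / 17
= 1.0298 / 17
= 0.0606

0.0606


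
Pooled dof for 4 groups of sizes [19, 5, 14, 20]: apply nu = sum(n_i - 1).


nu = sum_i (n_i - 1)
nu = ((19 - 1) + (5 - 1) + (14 - 1) + (20 - 1))
nu = 18 + 4 + 13 + 19
nu = 54

54


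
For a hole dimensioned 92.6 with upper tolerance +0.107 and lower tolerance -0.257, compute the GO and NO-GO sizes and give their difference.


GO = nominal - lower_tol (smallest hole = maximum material condition)
GO = 92.6 - 0.257 = 92.343
NO-GO = nominal + upper_tol (largest hole = least material condition)
NO-GO = 92.6 + 0.107 = 92.707
spread = NO-GO - GO = 92.707 - 92.343 = 0.3640

0.3640


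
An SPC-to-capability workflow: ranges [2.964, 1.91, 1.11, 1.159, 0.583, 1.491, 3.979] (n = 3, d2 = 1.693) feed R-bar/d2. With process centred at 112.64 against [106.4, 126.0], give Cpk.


R_bar = (2.964 + 1.91 + 1.11 + 1.159 + 0.583 + 1.491 + 3.979) / 7 = 1.8851429
sigma = R_bar / d2 = 1.8851429 / 1.693 = 1.1134926
Cp = (USL - LSL)/(6*sigma) = (126.0 - 106.4)/(6*1.1134926) = 2.9337
Cpu = (126.0 - 112.64)/(3*1.1134926) = 3.9994
Cpl = (112.64 - 106.4)/(3*1.1134926) = 1.8680
Cpk = min(Cpu, Cpl) = 1.8680

1.8680


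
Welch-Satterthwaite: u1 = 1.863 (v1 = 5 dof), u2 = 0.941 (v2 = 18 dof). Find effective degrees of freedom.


uc = sqrt(u1^2 + u2^2) = sqrt(1.863^2 + 0.941^2) = 2.0871631
v_eff = uc^4 / (u1^4/v1 + u2^4/v2)
= 2.0871631^4 / (1.863^4/5 + 0.941^4/18)
= 18.976912 / 2.4528073
v_eff = 7.7368

7.7368


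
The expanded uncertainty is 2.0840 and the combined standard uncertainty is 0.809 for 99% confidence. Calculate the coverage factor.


k = U / uc
k = 2.0840 / 0.809
k = 2.576

2.576


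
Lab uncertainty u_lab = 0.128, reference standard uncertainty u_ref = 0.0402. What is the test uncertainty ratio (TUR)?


TUR = u_lab / u_ref
= 0.128 / 0.0402
= 3.1841

3.1841


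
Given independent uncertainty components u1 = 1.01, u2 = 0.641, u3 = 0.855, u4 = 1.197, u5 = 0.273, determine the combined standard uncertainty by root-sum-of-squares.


uc = sqrt(1.01^2 + 0.641^2 + 0.855^2 + 1.197^2 + 0.273^2)
uc = sqrt(3.669344)
uc = 1.9156

1.9156


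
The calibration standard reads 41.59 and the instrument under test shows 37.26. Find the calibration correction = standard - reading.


Correction = standard - reading
= 41.59 - 37.26
= 4.3300

4.3300


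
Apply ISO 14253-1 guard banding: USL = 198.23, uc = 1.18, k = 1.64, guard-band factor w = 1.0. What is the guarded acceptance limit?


U = k * uc = 1.64 * 1.18 = 1.9352
guard band g = w * U = 1.0 * 1.9352 = 1.9352
AL = USL - g = 198.23 - 1.9352
AL = 196.2948

196.2948


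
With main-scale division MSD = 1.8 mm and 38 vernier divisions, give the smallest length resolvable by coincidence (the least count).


LC = MSD / n_div
= 1.8 / 38
= 0.0474

0.0474


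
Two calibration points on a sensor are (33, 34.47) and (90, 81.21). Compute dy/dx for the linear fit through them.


slope = (y2 - y1) / (x2 - x1)
= (81.21 - 34.47) / (90 - 33)
= 46.7400 / 57
= 0.8200

0.8200


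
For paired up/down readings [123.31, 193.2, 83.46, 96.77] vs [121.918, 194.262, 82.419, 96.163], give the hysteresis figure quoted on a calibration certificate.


|123.31 - 121.918| = 1.3920
|193.2 - 194.262| = 1.0620
|83.46 - 82.419| = 1.0410
|96.77 - 96.163| = 0.6070
hysteresis = max(diffs) = 1.3920

1.3920


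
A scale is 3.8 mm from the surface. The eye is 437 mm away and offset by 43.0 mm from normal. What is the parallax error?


error = h * offset / d
= 3.8 * 43.0 / 437
= 0.3739

0.3739


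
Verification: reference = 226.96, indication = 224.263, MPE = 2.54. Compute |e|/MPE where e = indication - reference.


e = indication - reference = 224.263 - 226.96 = -2.6970
|e| = 2.6970
ratio = |e| / MPE = 2.6970 / 2.54
ratio = 1.0618

1.0618


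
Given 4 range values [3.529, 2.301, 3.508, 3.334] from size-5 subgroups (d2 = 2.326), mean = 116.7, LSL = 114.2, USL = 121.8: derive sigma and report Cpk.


R_bar = (3.529 + 2.301 + 3.508 + 3.334) / 4 = 3.168
sigma = R_bar / d2 = 3.168 / 2.326 = 1.3619948
Cp = (USL - LSL)/(6*sigma) = (121.8 - 114.2)/(6*1.3619948) = 0.9300
Cpu = (121.8 - 116.7)/(3*1.3619948) = 1.2482
Cpl = (116.7 - 114.2)/(3*1.3619948) = 0.6118
Cpk = min(Cpu, Cpl) = 0.6118

0.6118


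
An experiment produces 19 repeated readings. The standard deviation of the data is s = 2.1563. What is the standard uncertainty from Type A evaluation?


u_A = s / sqrt(n)
u_A = 2.1563 / sqrt(19)
u_A = 2.1563 / 4.3588989
u_A = 0.4947

0.4947


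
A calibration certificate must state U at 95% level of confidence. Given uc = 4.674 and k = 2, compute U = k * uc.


U = k * uc
U = 2 * 4.674
U = 9.3480

9.3480


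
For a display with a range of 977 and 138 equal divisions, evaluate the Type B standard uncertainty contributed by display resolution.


resolution = range / divisions
resolution = 977 / 138 = 7.0797101
u_res = resolution / (2*sqrt(3))
u_res = 7.0797101 / 3.4641016
u_res = 2.0437

2.0437


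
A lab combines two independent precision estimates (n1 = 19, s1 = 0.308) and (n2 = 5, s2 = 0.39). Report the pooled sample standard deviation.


s_p = sqrt(((n1-1)*s1^2 + (n2-1)*s2^2) / (n1+n2-2))
numerator = (19-1)*0.308^2 + (5-1)*0.39^2 = 1.707552 + 0.6084 = 2.315952
denominator = 19 + 5 - 2 = 22
s_p^2 = 2.315952 / 22 = 0.10527055
s_p = sqrt(0.10527055) = 0.3245

0.3245


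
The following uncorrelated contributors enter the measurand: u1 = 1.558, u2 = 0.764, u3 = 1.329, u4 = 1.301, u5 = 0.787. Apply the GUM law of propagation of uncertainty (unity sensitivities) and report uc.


uc = sqrt(1.558^2 + 0.764^2 + 1.329^2 + 1.301^2 + 0.787^2)
uc = sqrt(7.089271)
uc = 2.6626

2.6626


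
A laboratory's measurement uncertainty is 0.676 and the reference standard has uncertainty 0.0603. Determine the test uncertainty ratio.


TUR = u_lab / u_ref
= 0.676 / 0.0603
= 11.2106

11.2106


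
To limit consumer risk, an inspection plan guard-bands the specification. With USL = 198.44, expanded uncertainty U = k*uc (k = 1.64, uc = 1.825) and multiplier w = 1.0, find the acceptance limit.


U = k * uc = 1.64 * 1.825 = 2.993
guard band g = w * U = 1.0 * 2.993 = 2.993
AL = USL - g = 198.44 - 2.993
AL = 195.4470

195.4470


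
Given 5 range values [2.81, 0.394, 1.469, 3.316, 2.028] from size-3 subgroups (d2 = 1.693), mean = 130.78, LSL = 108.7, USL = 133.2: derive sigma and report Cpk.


R_bar = (2.81 + 0.394 + 1.469 + 3.316 + 2.028) / 5 = 2.0034
sigma = R_bar / d2 = 2.0034 / 1.693 = 1.1833432
Cp = (USL - LSL)/(6*sigma) = (133.2 - 108.7)/(6*1.1833432) = 3.4507
Cpu = (133.2 - 130.78)/(3*1.1833432) = 0.6817
Cpl = (130.78 - 108.7)/(3*1.1833432) = 6.2197
Cpk = min(Cpu, Cpl) = 0.6817

0.6817


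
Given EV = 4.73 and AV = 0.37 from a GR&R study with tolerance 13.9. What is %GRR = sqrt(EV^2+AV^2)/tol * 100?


GRR = sqrt(EV^2 + AV^2) = sqrt(4.73^2 + 0.37^2) = 4.7444494
%GRR = GRR / tol * 100 = 4.7444494 / 13.9 * 100
%GRR = 34.1327

34.1327


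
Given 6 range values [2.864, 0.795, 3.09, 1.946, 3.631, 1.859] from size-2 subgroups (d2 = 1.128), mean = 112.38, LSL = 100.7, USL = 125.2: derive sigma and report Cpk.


R_bar = (2.864 + 0.795 + 3.09 + 1.946 + 3.631 + 1.859) / 6 = 2.3641667
sigma = R_bar / d2 = 2.3641667 / 1.128 = 2.0958925
Cp = (USL - LSL)/(6*sigma) = (125.2 - 100.7)/(6*2.0958925) = 1.9483
Cpu = (125.2 - 112.38)/(3*2.0958925) = 2.0389
Cpl = (112.38 - 100.7)/(3*2.0958925) = 1.8576
Cpk = min(Cpu, Cpl) = 1.8576

1.8576


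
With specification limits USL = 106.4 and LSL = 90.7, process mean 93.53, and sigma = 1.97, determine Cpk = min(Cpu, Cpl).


Cpu = (USL - mean) / (3*sigma) = (106.4 - 93.53) / (3*1.97) = 2.1777
Cpl = (mean - LSL) / (3*sigma) = (93.53 - 90.7) / (3*1.97) = 0.4788
Cpk = min(Cpu, Cpl) = 0.4788

0.4788


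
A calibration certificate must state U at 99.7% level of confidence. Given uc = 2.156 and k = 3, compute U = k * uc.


U = k * uc
U = 3 * 2.156
U = 6.4680

6.4680


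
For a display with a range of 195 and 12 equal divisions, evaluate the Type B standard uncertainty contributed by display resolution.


resolution = range / divisions
resolution = 195 / 12 = 16.25
u_res = resolution / (2*sqrt(3))
u_res = 16.25 / 3.4641016
u_res = 4.6910

4.6910


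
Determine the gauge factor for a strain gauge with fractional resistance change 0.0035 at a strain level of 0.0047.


GF = (dR/R) / epsilon
= 0.0035 / 0.0047
= 0.7447

0.7447


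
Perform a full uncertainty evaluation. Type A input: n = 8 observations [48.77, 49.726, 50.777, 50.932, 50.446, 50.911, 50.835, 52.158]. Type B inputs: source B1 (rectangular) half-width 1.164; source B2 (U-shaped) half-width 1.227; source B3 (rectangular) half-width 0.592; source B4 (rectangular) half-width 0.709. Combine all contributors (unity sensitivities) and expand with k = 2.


mean = (48.77 + 49.726 + 50.777 + 50.932 + 50.446 + 50.911 + 50.835 + 52.158) / 8 = 50.569375
s = sqrt(sum((x - mean)^2)/(n-1)) = 0.989217
u_A = s / sqrt(n) = 0.989217 / sqrt(8) = 0.34974102
u_B1 = 1.164 / sqrt(3) = 0.67203571
u_B2 = 1.227 / sqrt(2) = 0.86762002
u_B3 = 0.592 / sqrt(3) = 0.34179136
u_B4 = 0.709 / sqrt(3) = 0.40934134
uc = sqrt(0.34974102^2 + 0.67203571^2 + 0.86762002^2 + 0.34179136^2 + 0.40934134^2) = 1.2692899
U = k * uc = 2 * 1.2692899
U = 2.5386

2.5386


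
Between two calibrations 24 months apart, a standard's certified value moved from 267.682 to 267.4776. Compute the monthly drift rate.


rate = (v2 - v1) / months
= (267.4776 - 267.682) / 24
= -0.2044 / 24
= -0.0085

-0.0085


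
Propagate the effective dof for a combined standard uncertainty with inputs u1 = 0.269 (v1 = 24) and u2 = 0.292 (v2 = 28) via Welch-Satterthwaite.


uc = sqrt(u1^2 + u2^2) = sqrt(0.269^2 + 0.292^2) = 0.39702015
v_eff = uc^4 / (u1^4/v1 + u2^4/v2)
= 0.39702015^4 / (0.269^4/24 + 0.292^4/28)
= 0.02484564 / 0.00047781249
v_eff = 51.9987

51.9987


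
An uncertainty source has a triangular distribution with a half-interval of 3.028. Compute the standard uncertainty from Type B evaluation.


u_B = half_width / sqrt(6)
u_B = 3.028 / 2.4494897
u_B = 1.2362

1.2362


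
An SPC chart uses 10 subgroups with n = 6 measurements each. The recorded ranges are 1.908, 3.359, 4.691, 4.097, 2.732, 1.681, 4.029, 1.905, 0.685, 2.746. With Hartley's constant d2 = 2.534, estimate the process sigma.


R_bar = (1.908 + 3.359 + 4.691 + 4.097 + 2.732 + 1.681 + 4.029 + 1.905 + 0.685 + 2.746) / 10
R_bar = 27.833 / 10 = 2.7833
sigma_hat = R_bar / d2 = 2.7833 / 2.534 = 1.0984

1.0984


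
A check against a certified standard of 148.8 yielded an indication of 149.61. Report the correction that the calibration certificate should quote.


Correction = standard - reading
= 148.8 - 149.61
= -0.8100

-0.8100


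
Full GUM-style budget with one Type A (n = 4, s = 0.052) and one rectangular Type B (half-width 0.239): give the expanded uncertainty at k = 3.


u_A = s / sqrt(n) = 0.052 / sqrt(4) = 0.026
u_B = half_width / sqrt(3) = 0.239 / sqrt(3) = 0.13798671
uc = sqrt(u_A^2 + u_B^2) = sqrt(0.026^2 + 0.13798671^2) = 0.14041486
U = k * uc = 3 * 0.14041486
U = 0.4212

0.4212


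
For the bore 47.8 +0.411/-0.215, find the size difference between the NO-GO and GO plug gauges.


GO = nominal - lower_tol (smallest hole = maximum material condition)
GO = 47.8 - 0.215 = 47.585
NO-GO = nominal + upper_tol (largest hole = least material condition)
NO-GO = 47.8 + 0.411 = 48.211
spread = NO-GO - GO = 48.211 - 47.585 = 0.6260

0.6260


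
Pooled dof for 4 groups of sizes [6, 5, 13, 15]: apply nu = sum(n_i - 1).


nu = sum_i (n_i - 1)
nu = ((6 - 1) + (5 - 1) + (13 - 1) + (15 - 1))
nu = 5 + 4 + 12 + 14
nu = 35

35


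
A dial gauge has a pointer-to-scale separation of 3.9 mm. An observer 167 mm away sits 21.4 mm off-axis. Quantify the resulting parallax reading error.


error = h * offset / d
= 3.9 * 21.4 / 167
= 0.4998

0.4998


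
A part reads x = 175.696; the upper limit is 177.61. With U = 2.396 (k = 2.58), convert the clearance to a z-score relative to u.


u = U / k = 2.396 / 2.58 = 0.92868217
margin = |USL - x| = |177.61 - 175.696| = 1.914
z = margin / u = 1.914 / 0.92868217
z = 2.0610

2.0610


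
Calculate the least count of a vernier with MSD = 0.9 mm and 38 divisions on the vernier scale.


LC = MSD / n_div
= 0.9 / 38
= 0.0237

0.0237


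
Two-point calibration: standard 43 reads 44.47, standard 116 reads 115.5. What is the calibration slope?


slope = (y2 - y1) / (x2 - x1)
= (115.5 - 44.47) / (116 - 43)
= 71.0300 / 73
= 0.9730

0.9730


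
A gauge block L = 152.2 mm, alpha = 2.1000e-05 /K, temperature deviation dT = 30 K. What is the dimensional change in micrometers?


dL = L * alpha * dT
= 152.2 * 2.1000e-05 * 30
= 0.0958860 mm
dL_um = 0.0958860 * 1000 = 95.8860 um

95.8860


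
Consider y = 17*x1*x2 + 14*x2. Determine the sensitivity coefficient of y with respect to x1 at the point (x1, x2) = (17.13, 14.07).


y = 17*x1*x2 + 14*x2
dy/dx1 = 17*x2
Evaluate at x2 = 14.07: c1 = 17 * 14.07
c1 = 239.1900

239.1900


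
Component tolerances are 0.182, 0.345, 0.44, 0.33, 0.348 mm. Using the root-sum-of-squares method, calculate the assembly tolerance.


RSS = sqrt(0.182^2 + 0.345^2 + 0.44^2 + 0.33^2 + 0.348^2)
= sqrt(0.575753)
= 0.7588

0.7588


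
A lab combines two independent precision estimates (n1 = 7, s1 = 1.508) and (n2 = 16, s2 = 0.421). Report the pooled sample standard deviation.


s_p = sqrt(((n1-1)*s1^2 + (n2-1)*s2^2) / (n1+n2-2))
numerator = (7-1)*1.508^2 + (16-1)*0.421^2 = 13.644384 + 2.658615 = 16.302999
denominator = 7 + 16 - 2 = 21
s_p^2 = 16.302999 / 21 = 0.77633329
s_p = sqrt(0.77633329) = 0.8811

0.8811


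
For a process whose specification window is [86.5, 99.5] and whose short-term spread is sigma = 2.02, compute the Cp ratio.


Cp = (USL - LSL) / (6 * sigma)
= (99.5 - 86.5) / (6 * 2.02)
= 13.0000 / 12.1200
= 1.0726

1.0726


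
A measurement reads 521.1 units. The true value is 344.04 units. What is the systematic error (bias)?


Systematic error = measured - true
= 521.1 - 344.04
= 177.0600

177.0600


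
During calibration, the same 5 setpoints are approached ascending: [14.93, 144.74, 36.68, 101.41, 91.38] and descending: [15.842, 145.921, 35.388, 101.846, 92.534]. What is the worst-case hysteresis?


|14.93 - 15.842| = 0.9120
|144.74 - 145.921| = 1.1810
|36.68 - 35.388| = 1.2920
|101.41 - 101.846| = 0.4360
|91.38 - 92.534| = 1.1540
hysteresis = max(diffs) = 1.2920

1.2920


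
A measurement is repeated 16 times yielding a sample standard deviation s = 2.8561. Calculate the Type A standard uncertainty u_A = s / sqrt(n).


u_A = s / sqrt(n)
u_A = 2.8561 / sqrt(16)
u_A = 2.8561 / 4
u_A = 0.7140

0.7140


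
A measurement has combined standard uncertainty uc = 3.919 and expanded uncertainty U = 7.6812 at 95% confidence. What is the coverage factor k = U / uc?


k = U / uc
k = 7.6812 / 3.919
k = 1.96

1.96


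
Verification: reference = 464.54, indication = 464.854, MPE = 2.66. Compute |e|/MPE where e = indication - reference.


e = indication - reference = 464.854 - 464.54 = 0.3140
|e| = 0.3140
ratio = |e| / MPE = 0.3140 / 2.66
ratio = 0.1180

0.1180


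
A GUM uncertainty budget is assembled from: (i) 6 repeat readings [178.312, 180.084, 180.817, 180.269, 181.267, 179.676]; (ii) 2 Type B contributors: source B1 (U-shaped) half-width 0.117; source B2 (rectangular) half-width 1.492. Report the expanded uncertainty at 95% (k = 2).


mean = (178.312 + 180.084 + 180.817 + 180.269 + 181.267 + 179.676) / 6 = 180.0708333
s = sqrt(sum((x - mean)^2)/(n-1)) = 1.0272693
u_A = s / sqrt(n) = 1.0272693 / sqrt(6) = 0.41938094
u_B1 = 0.117 / sqrt(2) = 0.082731493
u_B2 = 1.492 / sqrt(3) = 0.8614066
uc = sqrt(0.41938094^2 + 0.082731493^2 + 0.8614066^2) = 0.96163725
U = k * uc = 2 * 0.96163725
U = 1.9233

1.9233


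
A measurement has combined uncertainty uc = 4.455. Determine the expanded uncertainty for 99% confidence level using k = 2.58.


U = k * uc
U = 2.58 * 4.455
U = 11.4939

11.4939


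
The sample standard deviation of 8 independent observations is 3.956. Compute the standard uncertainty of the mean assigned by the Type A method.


u_A = s / sqrt(n)
u_A = 3.956 / sqrt(8)
u_A = 3.956 / 2.8284271
u_A = 1.3987

1.3987


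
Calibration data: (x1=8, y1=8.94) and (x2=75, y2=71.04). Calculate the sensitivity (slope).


slope = (y2 - y1) / (x2 - x1)
= (71.04 - 8.94) / (75 - 8)
= 62.1000 / 67
= 0.9269

0.9269


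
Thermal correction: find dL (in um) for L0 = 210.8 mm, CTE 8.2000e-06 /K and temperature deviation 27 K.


dL = L * alpha * dT
= 210.8 * 8.2000e-06 * 27
= 0.0466711 mm
dL_um = 0.0466711 * 1000 = 46.6711 um

46.6711


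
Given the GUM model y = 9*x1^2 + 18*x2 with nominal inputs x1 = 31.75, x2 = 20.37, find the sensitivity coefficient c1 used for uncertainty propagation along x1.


y = 9*x1^2 + 18*x2
dy/dx1 = 2*9*x1
Evaluate at x1 = 31.75: c1 = 18 * 31.75
c1 = 571.5000

571.5000


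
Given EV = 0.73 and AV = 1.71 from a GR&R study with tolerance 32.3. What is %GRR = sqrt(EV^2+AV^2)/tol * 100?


GRR = sqrt(EV^2 + AV^2) = sqrt(0.73^2 + 1.71^2) = 1.8593009
%GRR = GRR / tol * 100 = 1.8593009 / 32.3 * 100
%GRR = 5.7563

5.7563


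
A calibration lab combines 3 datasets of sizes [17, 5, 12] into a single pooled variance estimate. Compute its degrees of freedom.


nu = sum_i (n_i - 1)
nu = ((17 - 1) + (5 - 1) + (12 - 1))
nu = 16 + 4 + 11
nu = 31

31


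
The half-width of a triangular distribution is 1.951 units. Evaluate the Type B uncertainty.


u_B = half_width / sqrt(6)
u_B = 1.951 / 2.4494897
u_B = 0.7965

0.7965


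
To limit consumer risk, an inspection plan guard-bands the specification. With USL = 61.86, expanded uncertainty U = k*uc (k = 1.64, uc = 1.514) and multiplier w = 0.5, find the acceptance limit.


U = k * uc = 1.64 * 1.514 = 2.48296
guard band g = w * U = 0.5 * 2.48296 = 1.24148
AL = USL - g = 61.86 - 1.24148
AL = 60.6185

60.6185


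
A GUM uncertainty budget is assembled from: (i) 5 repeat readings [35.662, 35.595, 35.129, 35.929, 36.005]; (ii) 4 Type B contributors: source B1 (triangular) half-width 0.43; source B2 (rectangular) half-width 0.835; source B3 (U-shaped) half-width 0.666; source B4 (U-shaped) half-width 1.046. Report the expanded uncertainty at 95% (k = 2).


mean = (35.662 + 35.595 + 35.129 + 35.929 + 36.005) / 5 = 35.664
s = sqrt(sum((x - mean)^2)/(n-1)) = 0.34550543
u_A = s / sqrt(n) = 0.34550543 / sqrt(5) = 0.15451473
u_B1 = 0.43 / sqrt(6) = 0.17554676
u_B2 = 0.835 / sqrt(3) = 0.48208747
u_B3 = 0.666 / sqrt(2) = 0.47093312
u_B4 = 1.046 / sqrt(2) = 0.73963369
uc = sqrt(0.15451473^2 + 0.17554676^2 + 0.48208747^2 + 0.47093312^2 + 0.73963369^2) = 1.0275874
U = k * uc = 2 * 1.0275874
U = 2.0552

2.0552


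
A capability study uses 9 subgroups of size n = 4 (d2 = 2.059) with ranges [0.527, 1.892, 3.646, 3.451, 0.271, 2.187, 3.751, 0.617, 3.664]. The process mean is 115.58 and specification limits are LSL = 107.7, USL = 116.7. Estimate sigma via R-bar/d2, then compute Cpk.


R_bar = (0.527 + 1.892 + 3.646 + 3.451 + 0.271 + 2.187 + 3.751 + 0.617 + 3.664) / 9 = 2.2228889
sigma = R_bar / d2 = 2.2228889 / 2.059 = 1.0795964
Cp = (USL - LSL)/(6*sigma) = (116.7 - 107.7)/(6*1.0795964) = 1.3894
Cpu = (116.7 - 115.58)/(3*1.0795964) = 0.3458
Cpl = (115.58 - 107.7)/(3*1.0795964) = 2.4330
Cpk = min(Cpu, Cpl) = 0.3458

0.3458


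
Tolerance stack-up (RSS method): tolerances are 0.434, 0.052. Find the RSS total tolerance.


RSS = sqrt(0.434^2 + 0.052^2)
= sqrt(0.19106)
= 0.4371

0.4371


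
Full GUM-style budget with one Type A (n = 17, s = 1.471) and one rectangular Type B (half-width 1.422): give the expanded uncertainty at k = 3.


u_A = s / sqrt(n) = 1.471 / sqrt(17) = 0.3567699
u_B = half_width / sqrt(3) = 1.422 / sqrt(3) = 0.82099208
uc = sqrt(u_A^2 + u_B^2) = sqrt(0.3567699^2 + 0.82099208^2) = 0.89516074
U = k * uc = 3 * 0.89516074
U = 2.6855

2.6855


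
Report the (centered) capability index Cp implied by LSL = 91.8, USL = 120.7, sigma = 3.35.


Cp = (USL - LSL) / (6 * sigma)
= (120.7 - 91.8) / (6 * 3.35)
= 28.9000 / 20.1000
= 1.4378

1.4378


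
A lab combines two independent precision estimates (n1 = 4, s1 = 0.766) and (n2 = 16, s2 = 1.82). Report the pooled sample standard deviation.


s_p = sqrt(((n1-1)*s1^2 + (n2-1)*s2^2) / (n1+n2-2))
numerator = (4-1)*0.766^2 + (16-1)*1.82^2 = 1.760268 + 49.686 = 51.446268
denominator = 4 + 16 - 2 = 18
s_p^2 = 51.446268 / 18 = 2.858126
s_p = sqrt(2.858126) = 1.6906

1.6906


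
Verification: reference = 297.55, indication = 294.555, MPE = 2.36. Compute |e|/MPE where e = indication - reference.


e = indication - reference = 294.555 - 297.55 = -2.9950
|e| = 2.9950
ratio = |e| / MPE = 2.9950 / 2.36
ratio = 1.2691

1.2691


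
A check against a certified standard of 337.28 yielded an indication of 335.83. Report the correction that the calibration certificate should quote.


Correction = standard - reading
= 337.28 - 335.83
= 1.4500

1.4500


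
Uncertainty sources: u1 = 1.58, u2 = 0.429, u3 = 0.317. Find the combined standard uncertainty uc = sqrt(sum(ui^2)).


uc = sqrt(1.58^2 + 0.429^2 + 0.317^2)
uc = sqrt(2.78093)
uc = 1.6676

1.6676


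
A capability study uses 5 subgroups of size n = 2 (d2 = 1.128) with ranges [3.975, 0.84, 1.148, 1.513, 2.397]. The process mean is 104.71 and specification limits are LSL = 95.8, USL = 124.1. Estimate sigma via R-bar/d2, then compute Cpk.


R_bar = (3.975 + 0.84 + 1.148 + 1.513 + 2.397) / 5 = 1.9746
sigma = R_bar / d2 = 1.9746 / 1.128 = 1.7505319
Cp = (USL - LSL)/(6*sigma) = (124.1 - 95.8)/(6*1.7505319) = 2.6944
Cpu = (124.1 - 104.71)/(3*1.7505319) = 3.6922
Cpl = (104.71 - 95.8)/(3*1.7505319) = 1.6966
Cpk = min(Cpu, Cpl) = 1.6966

1.6966


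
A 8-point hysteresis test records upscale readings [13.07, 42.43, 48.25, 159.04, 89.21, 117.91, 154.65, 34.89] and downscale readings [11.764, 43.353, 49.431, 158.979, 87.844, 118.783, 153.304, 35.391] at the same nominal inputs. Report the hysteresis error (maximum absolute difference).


|13.07 - 11.764| = 1.3060
|42.43 - 43.353| = 0.9230
|48.25 - 49.431| = 1.1810
|159.04 - 158.979| = 0.0610
|89.21 - 87.844| = 1.3660
|117.91 - 118.783| = 0.8730
|154.65 - 153.304| = 1.3460
|34.89 - 35.391| = 0.5010
hysteresis = max(diffs) = 1.3660

1.3660


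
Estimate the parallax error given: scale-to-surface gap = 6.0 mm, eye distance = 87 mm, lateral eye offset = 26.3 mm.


error = h * offset / d
= 6.0 * 26.3 / 87
= 1.8138

1.8138


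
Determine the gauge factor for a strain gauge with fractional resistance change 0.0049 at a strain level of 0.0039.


GF = (dR/R) / epsilon
= 0.0049 / 0.0039
= 1.2564

1.2564


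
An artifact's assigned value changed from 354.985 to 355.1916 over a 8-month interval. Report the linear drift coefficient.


rate = (v2 - v1) / months
= (355.1916 - 354.985) / 8
= 0.2066 / 8
= 0.0258

0.0258


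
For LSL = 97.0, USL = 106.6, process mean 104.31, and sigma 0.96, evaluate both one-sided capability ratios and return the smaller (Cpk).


Cpu = (USL - mean) / (3*sigma) = (106.6 - 104.31) / (3*0.96) = 0.7951
Cpl = (mean - LSL) / (3*sigma) = (104.31 - 97.0) / (3*0.96) = 2.5382
Cpk = min(Cpu, Cpl) = 0.7951

0.7951


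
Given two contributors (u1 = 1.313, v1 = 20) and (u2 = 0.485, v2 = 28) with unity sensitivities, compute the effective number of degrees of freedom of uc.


uc = sqrt(u1^2 + u2^2) = sqrt(1.313^2 + 0.485^2) = 1.3997121
v_eff = uc^4 / (u1^4/v1 + u2^4/v2)
= 1.3997121^4 / (1.313^4/20 + 0.485^4/28)
= 3.838441 / 0.15057956
v_eff = 25.4911

25.4911


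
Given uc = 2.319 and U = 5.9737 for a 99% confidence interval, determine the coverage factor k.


k = U / uc
k = 5.9737 / 2.319
k = 2.576

2.576


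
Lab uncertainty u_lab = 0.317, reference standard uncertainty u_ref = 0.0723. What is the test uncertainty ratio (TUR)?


TUR = u_lab / u_ref
= 0.317 / 0.0723
= 4.3845

4.3845


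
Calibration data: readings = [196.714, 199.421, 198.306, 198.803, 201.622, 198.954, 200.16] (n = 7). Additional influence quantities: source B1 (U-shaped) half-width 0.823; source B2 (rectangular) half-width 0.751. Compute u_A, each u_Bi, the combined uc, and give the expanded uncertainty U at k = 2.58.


mean = (196.714 + 199.421 + 198.306 + 198.803 + 201.622 + 198.954 + 200.16) / 7 = 199.14
s = sqrt(sum((x - mean)^2)/(n-1)) = 1.5280097
u_A = s / sqrt(n) = 1.5280097 / sqrt(7) = 0.57753338
u_B1 = 0.823 / sqrt(2) = 0.58194888
u_B2 = 0.751 / sqrt(3) = 0.43359005
uc = sqrt(0.57753338^2 + 0.58194888^2 + 0.43359005^2) = 0.92747487
U = k * uc = 2.58 * 0.92747487
U = 2.3929

2.3929


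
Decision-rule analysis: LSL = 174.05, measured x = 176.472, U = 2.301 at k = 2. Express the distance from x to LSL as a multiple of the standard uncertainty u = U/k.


u = U / k = 2.301 / 2 = 1.1505
margin = |LSL - x| = |174.05 - 176.472| = 2.422
z = margin / u = 2.422 / 1.1505
z = 2.1052

2.1052


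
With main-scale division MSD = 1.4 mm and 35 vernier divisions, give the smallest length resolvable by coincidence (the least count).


LC = MSD / n_div
= 1.4 / 35
= 0.0400

0.0400


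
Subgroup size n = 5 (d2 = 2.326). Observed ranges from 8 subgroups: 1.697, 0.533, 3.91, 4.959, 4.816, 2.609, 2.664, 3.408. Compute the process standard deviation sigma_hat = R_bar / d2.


R_bar = (1.697 + 0.533 + 3.91 + 4.959 + 4.816 + 2.609 + 2.664 + 3.408) / 8
R_bar = 24.596 / 8 = 3.0745
sigma_hat = R_bar / d2 = 3.0745 / 2.326 = 1.3218

1.3218


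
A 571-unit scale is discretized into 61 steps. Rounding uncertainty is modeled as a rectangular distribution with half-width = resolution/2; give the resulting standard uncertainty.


resolution = range / divisions
resolution = 571 / 61 = 9.3606557
u_res = resolution / (2*sqrt(3))
u_res = 9.3606557 / 3.4641016
u_res = 2.7022

2.7022


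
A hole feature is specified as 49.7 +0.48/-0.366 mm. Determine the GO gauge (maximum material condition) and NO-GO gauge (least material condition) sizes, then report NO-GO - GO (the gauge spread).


GO = nominal - lower_tol (smallest hole = maximum material condition)
GO = 49.7 - 0.366 = 49.334
NO-GO = nominal + upper_tol (largest hole = least material condition)
NO-GO = 49.7 + 0.48 = 50.18
spread = NO-GO - GO = 50.18 - 49.334 = 0.8460

0.8460


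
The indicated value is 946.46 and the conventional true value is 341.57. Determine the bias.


Systematic error = measured - true
= 946.46 - 341.57
= 604.8900

604.8900


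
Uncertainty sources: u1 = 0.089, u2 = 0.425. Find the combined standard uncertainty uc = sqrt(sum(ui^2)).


uc = sqrt(0.089^2 + 0.425^2)
uc = sqrt(0.188546)
uc = 0.4342

0.4342


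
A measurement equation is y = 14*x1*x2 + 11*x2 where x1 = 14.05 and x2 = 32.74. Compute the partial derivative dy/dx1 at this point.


y = 14*x1*x2 + 11*x2
dy/dx1 = 14*x2
Evaluate at x2 = 32.74: c1 = 14 * 32.74
c1 = 458.3600

458.3600


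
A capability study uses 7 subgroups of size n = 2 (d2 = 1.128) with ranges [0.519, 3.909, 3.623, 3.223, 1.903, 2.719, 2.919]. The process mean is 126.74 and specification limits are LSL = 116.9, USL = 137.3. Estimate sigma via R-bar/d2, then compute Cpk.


R_bar = (0.519 + 3.909 + 3.623 + 3.223 + 1.903 + 2.719 + 2.919) / 7 = 2.6878571
sigma = R_bar / d2 = 2.6878571 / 1.128 = 2.382852
Cp = (USL - LSL)/(6*sigma) = (137.3 - 116.9)/(6*2.382852) = 1.4269
Cpu = (137.3 - 126.74)/(3*2.382852) = 1.4772
Cpl = (126.74 - 116.9)/(3*2.382852) = 1.3765
Cpk = min(Cpu, Cpl) = 1.3765

1.3765


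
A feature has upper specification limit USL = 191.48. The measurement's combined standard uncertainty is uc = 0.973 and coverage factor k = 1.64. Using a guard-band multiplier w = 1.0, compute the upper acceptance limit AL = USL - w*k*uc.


U = k * uc = 1.64 * 0.973 = 1.59572
guard band g = w * U = 1.0 * 1.59572 = 1.59572
AL = USL - g = 191.48 - 1.59572
AL = 189.8843

189.8843


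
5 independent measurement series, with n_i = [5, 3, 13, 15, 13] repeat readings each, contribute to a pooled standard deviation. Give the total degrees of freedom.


nu = sum_i (n_i - 1)
nu = ((5 - 1) + (3 - 1) + (13 - 1) + (15 - 1) + (13 - 1))
nu = 4 + 2 + 12 + 14 + 12
nu = 44

44


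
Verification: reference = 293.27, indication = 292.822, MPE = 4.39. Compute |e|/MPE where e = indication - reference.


e = indication - reference = 292.822 - 293.27 = -0.4480
|e| = 0.4480
ratio = |e| / MPE = 0.4480 / 4.39
ratio = 0.1021

0.1021


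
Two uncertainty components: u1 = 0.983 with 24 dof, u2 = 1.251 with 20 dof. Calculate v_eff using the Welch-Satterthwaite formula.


uc = sqrt(u1^2 + u2^2) = sqrt(0.983^2 + 1.251^2) = 1.5910028
v_eff = uc^4 / (u1^4/v1 + u2^4/v2)
= 1.5910028^4 / (0.983^4/24 + 1.251^4/20)
= 6.4074286 / 0.16136617
v_eff = 39.7074

39.7074


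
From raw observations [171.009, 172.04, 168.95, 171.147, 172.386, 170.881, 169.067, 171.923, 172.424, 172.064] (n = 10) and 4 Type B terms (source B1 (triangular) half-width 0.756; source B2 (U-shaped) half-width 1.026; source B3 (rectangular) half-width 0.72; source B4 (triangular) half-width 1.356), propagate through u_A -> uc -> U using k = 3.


mean = (171.009 + 172.04 + 168.95 + 171.147 + 172.386 + 170.881 + 169.067 + 171.923 + 172.424 + 172.064) / 10 = 171.1891
s = sqrt(sum((x - mean)^2)/(n-1)) = 1.2750446
u_A = s / sqrt(n) = 1.2750446 / sqrt(10) = 0.40320451
u_B1 = 0.756 / sqrt(6) = 0.30863571
u_B2 = 1.026 / sqrt(2) = 0.72549156
u_B3 = 0.72 / sqrt(3) = 0.41569219
u_B4 = 1.356 / sqrt(6) = 0.55358468
uc = sqrt(0.40320451^2 + 0.30863571^2 + 0.72549156^2 + 0.41569219^2 + 0.55358468^2) = 1.1240213
U = k * uc = 3 * 1.1240213
U = 3.3721

3.3721


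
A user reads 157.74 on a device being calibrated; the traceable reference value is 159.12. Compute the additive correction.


Correction = standard - reading
= 159.12 - 157.74
= 1.3800

1.3800


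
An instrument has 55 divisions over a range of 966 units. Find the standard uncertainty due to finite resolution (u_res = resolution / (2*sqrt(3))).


resolution = range / divisions
resolution = 966 / 55 = 17.563636
u_res = resolution / (2*sqrt(3))
u_res = 17.563636 / 3.4641016
u_res = 5.0702

5.0702


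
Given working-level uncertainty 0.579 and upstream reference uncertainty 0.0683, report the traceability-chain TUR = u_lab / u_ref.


TUR = u_lab / u_ref
= 0.579 / 0.0683
= 8.4773

8.4773


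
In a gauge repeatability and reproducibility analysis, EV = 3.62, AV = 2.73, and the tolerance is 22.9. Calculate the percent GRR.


GRR = sqrt(EV^2 + AV^2) = sqrt(3.62^2 + 2.73^2) = 4.5340159
%GRR = GRR / tol * 100 = 4.5340159 / 22.9 * 100
%GRR = 19.7992

19.7992


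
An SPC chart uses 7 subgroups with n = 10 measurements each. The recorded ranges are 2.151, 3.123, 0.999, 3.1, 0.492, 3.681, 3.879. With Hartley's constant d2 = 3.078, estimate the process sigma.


R_bar = (2.151 + 3.123 + 0.999 + 3.1 + 0.492 + 3.681 + 3.879) / 7
R_bar = 17.425 / 7 = 2.4892857
sigma_hat = R_bar / d2 = 2.4892857 / 3.078 = 0.8087

0.8087


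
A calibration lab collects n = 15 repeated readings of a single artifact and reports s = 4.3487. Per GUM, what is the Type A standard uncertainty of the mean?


u_A = s / sqrt(n)
u_A = 4.3487 / sqrt(15)
u_A = 4.3487 / 3.8729833
u_A = 1.1228

1.1228


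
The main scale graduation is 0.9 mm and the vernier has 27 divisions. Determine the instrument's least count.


LC = MSD / n_div
= 0.9 / 27
= 0.0333

0.0333


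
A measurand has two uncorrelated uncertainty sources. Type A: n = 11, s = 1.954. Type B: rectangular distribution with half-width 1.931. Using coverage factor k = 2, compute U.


u_A = s / sqrt(n) = 1.954 / sqrt(11) = 0.58915317
u_B = half_width / sqrt(3) = 1.931 / sqrt(3) = 1.1148634
uc = sqrt(u_A^2 + u_B^2) = sqrt(0.58915317^2 + 1.1148634^2) = 1.2609607
U = k * uc = 2 * 1.2609607
U = 2.5219

2.5219


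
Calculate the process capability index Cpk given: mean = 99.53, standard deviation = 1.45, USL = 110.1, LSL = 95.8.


Cpu = (USL - mean) / (3*sigma) = (110.1 - 99.53) / (3*1.45) = 2.4299
Cpl = (mean - LSL) / (3*sigma) = (99.53 - 95.8) / (3*1.45) = 0.8575
Cpk = min(Cpu, Cpl) = 0.8575

0.8575


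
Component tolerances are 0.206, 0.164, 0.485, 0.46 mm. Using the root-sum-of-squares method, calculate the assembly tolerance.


RSS = sqrt(0.206^2 + 0.164^2 + 0.485^2 + 0.46^2)
= sqrt(0.516157)
= 0.7184

0.7184


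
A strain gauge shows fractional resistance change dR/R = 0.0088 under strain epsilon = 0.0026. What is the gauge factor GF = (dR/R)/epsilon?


GF = (dR/R) / epsilon
= 0.0088 / 0.0026
= 3.3846

3.3846


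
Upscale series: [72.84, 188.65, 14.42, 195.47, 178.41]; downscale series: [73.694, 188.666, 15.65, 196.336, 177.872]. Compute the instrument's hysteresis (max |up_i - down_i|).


|72.84 - 73.694| = 0.8540
|188.65 - 188.666| = 0.0160
|14.42 - 15.65| = 1.2300
|195.47 - 196.336| = 0.8660
|178.41 - 177.872| = 0.5380
hysteresis = max(diffs) = 1.2300

1.2300


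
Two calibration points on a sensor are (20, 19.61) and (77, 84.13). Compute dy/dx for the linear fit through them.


slope = (y2 - y1) / (x2 - x1)
= (84.13 - 19.61) / (77 - 20)
= 64.5200 / 57
= 1.1319

1.1319


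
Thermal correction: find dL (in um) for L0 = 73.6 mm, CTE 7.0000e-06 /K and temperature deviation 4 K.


dL = L * alpha * dT
= 73.6 * 7.0000e-06 * 4
= 0.0020608 mm
dL_um = 0.0020608 * 1000 = 2.0608 um

2.0608
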